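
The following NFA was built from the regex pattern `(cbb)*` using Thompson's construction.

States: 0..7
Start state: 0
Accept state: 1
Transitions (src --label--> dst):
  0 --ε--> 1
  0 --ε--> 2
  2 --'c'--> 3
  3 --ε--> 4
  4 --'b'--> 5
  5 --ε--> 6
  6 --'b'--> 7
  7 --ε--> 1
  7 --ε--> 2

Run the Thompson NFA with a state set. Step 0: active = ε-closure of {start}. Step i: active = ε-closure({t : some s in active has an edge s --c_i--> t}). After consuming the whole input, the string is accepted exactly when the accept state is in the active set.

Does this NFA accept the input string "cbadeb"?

Answer: REJECT

Steps:
S₀ = ε-closure({0}) = {0,1,2}
'c' @ 1: {3,4}
'b' @ 2: {5,6}
'a' @ 3: {}  — state set empty
rest 'deb' ignored (set empty)
end set {} — state 1 not in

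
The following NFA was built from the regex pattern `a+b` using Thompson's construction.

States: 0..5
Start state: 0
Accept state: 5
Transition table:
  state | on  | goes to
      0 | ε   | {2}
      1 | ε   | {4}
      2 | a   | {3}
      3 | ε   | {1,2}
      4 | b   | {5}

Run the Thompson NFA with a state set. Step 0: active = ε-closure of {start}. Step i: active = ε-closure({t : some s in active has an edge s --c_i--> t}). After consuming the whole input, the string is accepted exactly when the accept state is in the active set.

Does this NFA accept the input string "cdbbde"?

start: ε-closure({0}) = {0,2}
'c' @ 1: {}  — dead — no transitions
rest 'dbbde' ignored (set empty)
final: {}; accept 5 not in set

Answer: REJECT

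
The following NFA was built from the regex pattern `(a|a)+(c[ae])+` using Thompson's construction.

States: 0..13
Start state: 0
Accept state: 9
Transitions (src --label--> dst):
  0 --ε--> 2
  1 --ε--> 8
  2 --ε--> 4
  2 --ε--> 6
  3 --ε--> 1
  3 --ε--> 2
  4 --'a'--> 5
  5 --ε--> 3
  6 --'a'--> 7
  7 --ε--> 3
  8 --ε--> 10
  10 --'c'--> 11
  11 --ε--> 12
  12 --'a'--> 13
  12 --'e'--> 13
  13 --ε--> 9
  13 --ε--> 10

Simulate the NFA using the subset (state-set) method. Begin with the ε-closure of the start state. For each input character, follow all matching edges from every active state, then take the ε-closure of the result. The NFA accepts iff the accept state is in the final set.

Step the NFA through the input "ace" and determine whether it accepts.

start: ε-closure({0}) = {0,2,4,6}
'a' @ 1: {1,2,3,4,5,6,7,8,10}
'c' @ 2: {11,12}
'e' @ 3: {9,10,13}  (accept∈set)
end set {9,10,13} — state 9 in

Answer: ACCEPT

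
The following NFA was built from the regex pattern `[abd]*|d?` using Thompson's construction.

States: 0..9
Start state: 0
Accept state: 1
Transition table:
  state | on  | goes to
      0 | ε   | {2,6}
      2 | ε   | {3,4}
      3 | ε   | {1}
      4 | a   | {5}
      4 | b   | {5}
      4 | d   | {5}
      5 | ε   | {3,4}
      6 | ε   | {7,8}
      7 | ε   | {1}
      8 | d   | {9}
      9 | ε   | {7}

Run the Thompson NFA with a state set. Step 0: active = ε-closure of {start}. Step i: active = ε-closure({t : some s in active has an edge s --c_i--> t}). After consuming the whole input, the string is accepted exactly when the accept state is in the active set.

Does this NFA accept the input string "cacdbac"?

Answer: REJECT

Derivation:
initial (ε-close {0}): {0,1,2,3,4,6,7,8}
'c' @ 1: {}  — dead — no transitions
rest 'acdbac' ignored (set empty)
final: {}; accept 1 not in set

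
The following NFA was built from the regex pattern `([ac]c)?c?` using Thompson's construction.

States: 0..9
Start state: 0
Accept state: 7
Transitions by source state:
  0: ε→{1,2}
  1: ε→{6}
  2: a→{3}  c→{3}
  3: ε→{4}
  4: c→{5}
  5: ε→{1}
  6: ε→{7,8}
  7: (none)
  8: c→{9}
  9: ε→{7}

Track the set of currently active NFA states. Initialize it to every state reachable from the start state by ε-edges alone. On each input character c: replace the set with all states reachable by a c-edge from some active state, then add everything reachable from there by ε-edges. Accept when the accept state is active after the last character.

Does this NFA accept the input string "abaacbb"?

initial (ε-close {0}): {0,1,2,6,7,8}
'a' @ 1: {3,4}
'b' @ 2: {}  — no active states
rest 'aacbb' ignored (set empty)
final: {}; accept 7 not in set

Answer: REJECT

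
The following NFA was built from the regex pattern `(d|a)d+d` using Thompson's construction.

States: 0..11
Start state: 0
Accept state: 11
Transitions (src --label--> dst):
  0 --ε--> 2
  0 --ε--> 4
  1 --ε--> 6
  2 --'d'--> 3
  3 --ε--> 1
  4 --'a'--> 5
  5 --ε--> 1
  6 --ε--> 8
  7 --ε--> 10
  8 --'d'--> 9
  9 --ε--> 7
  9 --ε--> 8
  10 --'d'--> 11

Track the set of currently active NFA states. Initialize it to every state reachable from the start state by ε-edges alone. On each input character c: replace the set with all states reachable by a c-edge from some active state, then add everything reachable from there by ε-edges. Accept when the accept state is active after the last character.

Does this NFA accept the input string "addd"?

S₀ = ε-closure({0}) = {0,2,4}
'a' @ 1: {1,5,6,8}
'd' @ 2: {7,8,9,10}
'd' @ 3: {7,8,9,10,11}  ✓accept
'd' @ 4: {7,8,9,10,11}  ✓accept
final: {7,8,9,10,11}; accept 11 in set

Answer: ACCEPT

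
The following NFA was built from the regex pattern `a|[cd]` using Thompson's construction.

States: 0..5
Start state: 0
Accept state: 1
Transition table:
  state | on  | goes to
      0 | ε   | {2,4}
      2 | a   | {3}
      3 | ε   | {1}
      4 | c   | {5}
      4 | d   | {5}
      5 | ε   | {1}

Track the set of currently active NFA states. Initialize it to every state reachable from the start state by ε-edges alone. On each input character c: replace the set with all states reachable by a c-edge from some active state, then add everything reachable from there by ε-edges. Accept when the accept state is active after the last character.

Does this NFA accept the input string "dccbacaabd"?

S₀ = ε-closure({0}) = {0,2,4}
'd' @ 1: {1,5}  ✓accept
'c' @ 2: {}  — no active states
rest 'cbacaabd' ignored (set empty)
after full input: {}  (accept=1 not in)

Answer: REJECT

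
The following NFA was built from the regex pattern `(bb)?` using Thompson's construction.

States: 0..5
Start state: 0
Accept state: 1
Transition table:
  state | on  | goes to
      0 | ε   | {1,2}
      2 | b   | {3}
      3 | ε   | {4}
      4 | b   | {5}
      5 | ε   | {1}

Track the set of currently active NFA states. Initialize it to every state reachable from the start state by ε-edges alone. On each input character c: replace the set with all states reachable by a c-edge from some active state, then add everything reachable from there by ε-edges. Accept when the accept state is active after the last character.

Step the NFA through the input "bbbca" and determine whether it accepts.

Answer: REJECT

Steps:
S₀ = ε-closure({0}) = {0,1,2}
'b' @ 1: {3,4}
'b' @ 2: {1,5}  (accept∈set)
'b' @ 3: {}  — dead — no transitions
rest 'ca' ignored (set empty)
after full input: {}  (accept=1 not in)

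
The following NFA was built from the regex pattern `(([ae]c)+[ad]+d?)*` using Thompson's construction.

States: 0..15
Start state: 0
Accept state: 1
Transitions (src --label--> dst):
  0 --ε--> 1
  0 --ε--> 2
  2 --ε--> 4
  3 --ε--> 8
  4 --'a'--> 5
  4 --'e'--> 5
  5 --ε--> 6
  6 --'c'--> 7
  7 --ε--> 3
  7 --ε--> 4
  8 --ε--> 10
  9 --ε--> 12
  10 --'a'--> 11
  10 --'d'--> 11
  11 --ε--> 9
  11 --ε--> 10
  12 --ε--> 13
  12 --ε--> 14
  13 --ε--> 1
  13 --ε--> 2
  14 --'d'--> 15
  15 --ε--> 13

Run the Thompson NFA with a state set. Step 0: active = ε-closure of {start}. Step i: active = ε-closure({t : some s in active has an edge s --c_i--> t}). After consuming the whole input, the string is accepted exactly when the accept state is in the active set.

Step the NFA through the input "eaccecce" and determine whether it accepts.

Answer: REJECT

Trace:
S₀ = ε-closure({0}) = {0,1,2,4}
'e' @ 1: {5,6}
'a' @ 2: {}  — dead — no transitions
rest 'ccecce' ignored (set empty)
final: {}; accept 1 not in set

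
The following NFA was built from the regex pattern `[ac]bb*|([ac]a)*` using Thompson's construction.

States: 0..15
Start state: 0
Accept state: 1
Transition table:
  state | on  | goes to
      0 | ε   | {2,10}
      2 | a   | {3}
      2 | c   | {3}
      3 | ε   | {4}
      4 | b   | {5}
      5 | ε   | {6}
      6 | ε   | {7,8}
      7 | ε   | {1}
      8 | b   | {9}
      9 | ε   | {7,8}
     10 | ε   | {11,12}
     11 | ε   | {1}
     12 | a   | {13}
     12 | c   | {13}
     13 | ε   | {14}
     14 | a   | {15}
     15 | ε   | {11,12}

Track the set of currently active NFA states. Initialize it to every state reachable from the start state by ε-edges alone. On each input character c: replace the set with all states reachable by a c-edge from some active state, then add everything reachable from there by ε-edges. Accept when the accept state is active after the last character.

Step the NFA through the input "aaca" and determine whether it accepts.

Answer: ACCEPT

Trace:
initial (ε-close {0}): {0,1,2,10,11,12}
'a' @ 1: {3,4,13,14}
'a' @ 2: {1,11,12,15}  [accepting]
'c' @ 3: {13,14}
'a' @ 4: {1,11,12,15}  [accepting]
final: {1,11,12,15}; accept 1 in set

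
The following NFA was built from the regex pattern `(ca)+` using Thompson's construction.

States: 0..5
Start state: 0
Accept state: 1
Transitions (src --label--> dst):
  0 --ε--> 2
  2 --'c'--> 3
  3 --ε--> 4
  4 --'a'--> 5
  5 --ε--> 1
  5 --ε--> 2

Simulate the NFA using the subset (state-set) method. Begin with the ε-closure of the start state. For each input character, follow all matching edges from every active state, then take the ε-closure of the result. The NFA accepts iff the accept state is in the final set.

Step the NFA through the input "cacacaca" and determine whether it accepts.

initial (ε-close {0}): {0,2}
'c' @ 1: {3,4}
'a' @ 2: {1,2,5}  [accepting]
'c' @ 3: {3,4}
'a' @ 4: {1,2,5}  [accepting]
'c' @ 5: {3,4}
'a' @ 6: {1,2,5}  [accepting]
'c' @ 7: {3,4}
'a' @ 8: {1,2,5}  [accepting]
final: {1,2,5}; accept 1 in set

Answer: ACCEPT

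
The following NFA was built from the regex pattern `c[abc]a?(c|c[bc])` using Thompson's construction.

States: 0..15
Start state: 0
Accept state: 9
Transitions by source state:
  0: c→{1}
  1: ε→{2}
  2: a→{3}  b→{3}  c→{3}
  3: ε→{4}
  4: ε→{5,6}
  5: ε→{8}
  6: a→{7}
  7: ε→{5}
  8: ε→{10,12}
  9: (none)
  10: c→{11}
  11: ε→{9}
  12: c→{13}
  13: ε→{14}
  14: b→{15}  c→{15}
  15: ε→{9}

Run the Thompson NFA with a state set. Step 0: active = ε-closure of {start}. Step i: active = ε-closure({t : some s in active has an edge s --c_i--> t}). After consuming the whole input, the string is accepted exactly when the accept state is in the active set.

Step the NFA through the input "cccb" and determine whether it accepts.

initial (ε-close {0}): {0}
'c' @ 1: {1,2}
'c' @ 2: {3,4,5,6,8,10,12}
'c' @ 3: {9,11,13,14}  [accepting]
'b' @ 4: {9,15}  [accepting]
final: {9,15}; accept 9 in set

Answer: ACCEPT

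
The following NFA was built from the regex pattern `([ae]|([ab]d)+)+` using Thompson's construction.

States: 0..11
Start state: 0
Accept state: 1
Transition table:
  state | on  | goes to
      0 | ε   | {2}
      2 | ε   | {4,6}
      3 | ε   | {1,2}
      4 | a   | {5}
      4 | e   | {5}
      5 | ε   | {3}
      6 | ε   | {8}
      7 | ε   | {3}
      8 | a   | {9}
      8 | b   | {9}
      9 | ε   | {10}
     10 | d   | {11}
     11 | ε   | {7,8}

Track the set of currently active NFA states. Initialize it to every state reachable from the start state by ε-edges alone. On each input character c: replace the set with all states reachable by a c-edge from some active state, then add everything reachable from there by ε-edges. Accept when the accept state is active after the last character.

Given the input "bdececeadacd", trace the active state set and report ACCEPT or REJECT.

start: ε-closure({0}) = {0,2,4,6,8}
'b' @ 1: {9,10}
'd' @ 2: {1,2,3,4,6,7,8,11}  [accepting]
'e' @ 3: {1,2,3,4,5,6,8}  [accepting]
'c' @ 4: {}  — dead — no transitions
rest 'eceadacd' ignored (set empty)
end set {} — state 1 not in

Answer: REJECT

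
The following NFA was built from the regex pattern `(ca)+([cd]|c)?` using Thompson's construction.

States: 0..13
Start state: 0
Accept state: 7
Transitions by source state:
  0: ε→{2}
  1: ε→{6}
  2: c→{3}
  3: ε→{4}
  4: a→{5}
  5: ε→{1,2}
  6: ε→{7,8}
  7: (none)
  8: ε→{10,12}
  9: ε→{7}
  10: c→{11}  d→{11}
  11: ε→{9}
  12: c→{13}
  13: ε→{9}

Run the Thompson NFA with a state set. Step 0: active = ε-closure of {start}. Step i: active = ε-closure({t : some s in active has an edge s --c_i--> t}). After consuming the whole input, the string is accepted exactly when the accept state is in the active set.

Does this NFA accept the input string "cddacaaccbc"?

Answer: REJECT

Steps:
S₀ = ε-closure({0}) = {0,2}
'c' @ 1: {3,4}
'd' @ 2: {}  — state set empty
rest 'dacaaccbc' ignored (set empty)
after full input: {}  (accept=7 not in)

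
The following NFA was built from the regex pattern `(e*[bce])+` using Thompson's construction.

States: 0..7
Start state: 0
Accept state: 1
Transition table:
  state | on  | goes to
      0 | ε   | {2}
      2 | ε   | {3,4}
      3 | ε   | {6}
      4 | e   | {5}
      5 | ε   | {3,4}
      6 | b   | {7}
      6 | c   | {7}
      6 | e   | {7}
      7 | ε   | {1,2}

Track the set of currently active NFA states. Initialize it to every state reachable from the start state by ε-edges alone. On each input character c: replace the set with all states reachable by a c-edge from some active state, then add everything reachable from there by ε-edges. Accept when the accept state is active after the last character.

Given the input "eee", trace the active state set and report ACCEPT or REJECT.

Answer: ACCEPT

Trace:
start: ε-closure({0}) = {0,2,3,4,6}
'e' @ 1: {1,2,3,4,5,6,7}  ✓accept
'e' @ 2: {1,2,3,4,5,6,7}  ✓accept
'e' @ 3: {1,2,3,4,5,6,7}  ✓accept
end set {1,2,3,4,5,6,7} — state 1 in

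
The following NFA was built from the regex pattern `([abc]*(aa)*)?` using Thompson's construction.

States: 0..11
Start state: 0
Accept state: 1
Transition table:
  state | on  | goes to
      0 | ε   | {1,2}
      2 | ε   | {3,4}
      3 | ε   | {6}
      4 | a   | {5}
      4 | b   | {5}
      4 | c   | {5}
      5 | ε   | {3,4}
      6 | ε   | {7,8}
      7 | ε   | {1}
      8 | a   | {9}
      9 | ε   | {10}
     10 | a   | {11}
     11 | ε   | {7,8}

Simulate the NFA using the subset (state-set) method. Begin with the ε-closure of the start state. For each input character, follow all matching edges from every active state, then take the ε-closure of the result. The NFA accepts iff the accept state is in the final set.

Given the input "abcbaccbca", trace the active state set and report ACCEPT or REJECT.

Answer: ACCEPT

Derivation:
initial (ε-close {0}): {0,1,2,3,4,6,7,8}
'a' @ 1: {1,3,4,5,6,7,8,9,10}  [accepting]
'b' @ 2: {1,3,4,5,6,7,8}  [accepting]
'c' @ 3: {1,3,4,5,6,7,8}  [accepting]
'b' @ 4: {1,3,4,5,6,7,8}  [accepting]
'a' @ 5: {1,3,4,5,6,7,8,9,10}  [accepting]
'c' @ 6: {1,3,4,5,6,7,8}  [accepting]
'c' @ 7: {1,3,4,5,6,7,8}  [accepting]
'b' @ 8: {1,3,4,5,6,7,8}  [accepting]
'c' @ 9: {1,3,4,5,6,7,8}  [accepting]
'a' @ 10: {1,3,4,5,6,7,8,9,10}  [accepting]
end set {1,3,4,5,6,7,8,9,10} — state 1 in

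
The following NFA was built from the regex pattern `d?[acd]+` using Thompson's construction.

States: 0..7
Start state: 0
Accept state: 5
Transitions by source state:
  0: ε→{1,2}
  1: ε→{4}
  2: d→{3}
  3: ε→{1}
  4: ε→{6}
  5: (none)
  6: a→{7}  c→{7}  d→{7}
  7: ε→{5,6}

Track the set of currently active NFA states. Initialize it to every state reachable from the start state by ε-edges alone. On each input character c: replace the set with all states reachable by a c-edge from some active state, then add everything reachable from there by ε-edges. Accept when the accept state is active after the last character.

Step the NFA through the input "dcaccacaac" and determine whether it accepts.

Answer: ACCEPT

Trace:
initial (ε-close {0}): {0,1,2,4,6}
'd' @ 1: {1,3,4,5,6,7}  [accepting]
'c' @ 2: {5,6,7}  [accepting]
'a' @ 3: {5,6,7}  [accepting]
'c' @ 4: {5,6,7}  [accepting]
'c' @ 5: {5,6,7}  [accepting]
'a' @ 6: {5,6,7}  [accepting]
'c' @ 7: {5,6,7}  [accepting]
'a' @ 8: {5,6,7}  [accepting]
'a' @ 9: {5,6,7}  [accepting]
'c' @ 10: {5,6,7}  [accepting]
end set {5,6,7} — state 5 in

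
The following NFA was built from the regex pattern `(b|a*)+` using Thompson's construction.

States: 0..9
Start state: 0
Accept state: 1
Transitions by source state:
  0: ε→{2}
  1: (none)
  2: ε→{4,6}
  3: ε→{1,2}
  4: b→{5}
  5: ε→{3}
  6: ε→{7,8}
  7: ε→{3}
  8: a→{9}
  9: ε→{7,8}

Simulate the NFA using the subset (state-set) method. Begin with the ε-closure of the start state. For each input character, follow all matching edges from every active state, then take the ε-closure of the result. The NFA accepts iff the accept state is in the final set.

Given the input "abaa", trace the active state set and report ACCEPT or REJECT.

Answer: ACCEPT

Trace:
S₀ = ε-closure({0}) = {0,1,2,3,4,6,7,8}
'a' @ 1: {1,2,3,4,6,7,8,9}  ✓accept
'b' @ 2: {1,2,3,4,5,6,7,8}  ✓accept
'a' @ 3: {1,2,3,4,6,7,8,9}  ✓accept
'a' @ 4: {1,2,3,4,6,7,8,9}  ✓accept
after full input: {1,2,3,4,6,7,8,9}  (accept=1 in)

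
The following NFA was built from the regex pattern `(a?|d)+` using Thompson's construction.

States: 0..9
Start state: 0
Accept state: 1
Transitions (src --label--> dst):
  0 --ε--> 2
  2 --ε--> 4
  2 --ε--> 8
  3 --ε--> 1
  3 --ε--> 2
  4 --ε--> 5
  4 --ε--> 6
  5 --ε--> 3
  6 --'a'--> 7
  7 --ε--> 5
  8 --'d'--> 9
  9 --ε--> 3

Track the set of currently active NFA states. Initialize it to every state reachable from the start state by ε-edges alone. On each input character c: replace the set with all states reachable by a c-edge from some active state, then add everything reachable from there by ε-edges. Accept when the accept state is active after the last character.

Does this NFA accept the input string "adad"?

Answer: ACCEPT

Derivation:
S₀ = ε-closure({0}) = {0,1,2,3,4,5,6,8}
'a' @ 1: {1,2,3,4,5,6,7,8}  [accepting]
'd' @ 2: {1,2,3,4,5,6,8,9}  [accepting]
'a' @ 3: {1,2,3,4,5,6,7,8}  [accepting]
'd' @ 4: {1,2,3,4,5,6,8,9}  [accepting]
after full input: {1,2,3,4,5,6,8,9}  (accept=1 in)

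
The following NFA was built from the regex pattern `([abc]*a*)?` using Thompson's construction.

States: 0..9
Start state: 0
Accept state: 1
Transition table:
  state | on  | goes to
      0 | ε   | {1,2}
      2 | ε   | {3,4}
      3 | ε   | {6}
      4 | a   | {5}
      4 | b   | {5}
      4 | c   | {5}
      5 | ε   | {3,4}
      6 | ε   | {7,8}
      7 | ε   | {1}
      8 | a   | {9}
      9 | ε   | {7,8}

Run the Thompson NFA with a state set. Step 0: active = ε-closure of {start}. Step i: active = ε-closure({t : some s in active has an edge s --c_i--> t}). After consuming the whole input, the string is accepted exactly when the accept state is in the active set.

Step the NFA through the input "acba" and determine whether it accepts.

Answer: ACCEPT

Steps:
S₀ = ε-closure({0}) = {0,1,2,3,4,6,7,8}
'a' @ 1: {1,3,4,5,6,7,8,9}  (accept∈set)
'c' @ 2: {1,3,4,5,6,7,8}  (accept∈set)
'b' @ 3: {1,3,4,5,6,7,8}  (accept∈set)
'a' @ 4: {1,3,4,5,6,7,8,9}  (accept∈set)
end set {1,3,4,5,6,7,8,9} — state 1 in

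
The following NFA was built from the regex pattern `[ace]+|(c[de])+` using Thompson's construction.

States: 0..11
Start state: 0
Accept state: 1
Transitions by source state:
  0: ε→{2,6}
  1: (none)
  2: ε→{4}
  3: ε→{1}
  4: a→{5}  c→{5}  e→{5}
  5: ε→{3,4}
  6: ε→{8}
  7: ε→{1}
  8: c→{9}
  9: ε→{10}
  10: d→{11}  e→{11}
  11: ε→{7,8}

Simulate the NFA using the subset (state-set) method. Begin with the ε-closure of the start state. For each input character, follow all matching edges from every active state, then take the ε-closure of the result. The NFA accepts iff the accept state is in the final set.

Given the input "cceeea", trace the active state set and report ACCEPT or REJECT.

initial (ε-close {0}): {0,2,4,6,8}
'c' @ 1: {1,3,4,5,9,10}  [accepting]
'c' @ 2: {1,3,4,5}  [accepting]
'e' @ 3: {1,3,4,5}  [accepting]
'e' @ 4: {1,3,4,5}  [accepting]
'e' @ 5: {1,3,4,5}  [accepting]
'a' @ 6: {1,3,4,5}  [accepting]
final: {1,3,4,5}; accept 1 in set

Answer: ACCEPT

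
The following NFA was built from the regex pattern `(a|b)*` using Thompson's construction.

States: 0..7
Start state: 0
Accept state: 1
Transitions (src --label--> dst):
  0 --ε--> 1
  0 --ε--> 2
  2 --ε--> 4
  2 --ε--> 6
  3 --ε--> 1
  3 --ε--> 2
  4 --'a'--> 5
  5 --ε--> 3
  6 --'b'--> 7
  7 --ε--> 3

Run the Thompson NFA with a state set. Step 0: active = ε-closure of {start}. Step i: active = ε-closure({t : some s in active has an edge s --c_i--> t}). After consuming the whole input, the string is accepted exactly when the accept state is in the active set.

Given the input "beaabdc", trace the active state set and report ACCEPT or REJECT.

Answer: REJECT

Trace:
initial (ε-close {0}): {0,1,2,4,6}
'b' @ 1: {1,2,3,4,6,7}  [accepting]
'e' @ 2: {}  — no active states
rest 'aabdc' ignored (set empty)
after full input: {}  (accept=1 not in)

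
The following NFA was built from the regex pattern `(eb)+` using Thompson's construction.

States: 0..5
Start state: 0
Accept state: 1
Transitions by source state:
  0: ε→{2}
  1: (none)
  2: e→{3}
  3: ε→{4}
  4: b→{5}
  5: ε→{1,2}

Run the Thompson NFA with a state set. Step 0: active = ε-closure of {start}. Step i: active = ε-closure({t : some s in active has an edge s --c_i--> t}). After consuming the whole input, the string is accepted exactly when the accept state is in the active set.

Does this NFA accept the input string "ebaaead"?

Answer: REJECT

Derivation:
S₀ = ε-closure({0}) = {0,2}
'e' @ 1: {3,4}
'b' @ 2: {1,2,5}  ✓accept
'a' @ 3: {}  — no active states
rest 'aead' ignored (set empty)
end set {} — state 1 not in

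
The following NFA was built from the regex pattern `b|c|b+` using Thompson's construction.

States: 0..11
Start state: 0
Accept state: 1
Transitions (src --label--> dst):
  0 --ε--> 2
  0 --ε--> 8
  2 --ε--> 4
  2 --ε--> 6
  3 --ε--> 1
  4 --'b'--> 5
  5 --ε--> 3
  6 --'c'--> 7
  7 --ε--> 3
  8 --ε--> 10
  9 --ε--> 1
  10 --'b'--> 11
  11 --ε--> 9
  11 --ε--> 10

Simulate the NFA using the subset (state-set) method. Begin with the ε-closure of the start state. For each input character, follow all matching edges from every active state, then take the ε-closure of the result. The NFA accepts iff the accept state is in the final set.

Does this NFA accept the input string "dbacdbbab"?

Answer: REJECT

Steps:
initial (ε-close {0}): {0,2,4,6,8,10}
'd' @ 1: {}  — state set empty
rest 'bacdbbab' ignored (set empty)
final: {}; accept 1 not in set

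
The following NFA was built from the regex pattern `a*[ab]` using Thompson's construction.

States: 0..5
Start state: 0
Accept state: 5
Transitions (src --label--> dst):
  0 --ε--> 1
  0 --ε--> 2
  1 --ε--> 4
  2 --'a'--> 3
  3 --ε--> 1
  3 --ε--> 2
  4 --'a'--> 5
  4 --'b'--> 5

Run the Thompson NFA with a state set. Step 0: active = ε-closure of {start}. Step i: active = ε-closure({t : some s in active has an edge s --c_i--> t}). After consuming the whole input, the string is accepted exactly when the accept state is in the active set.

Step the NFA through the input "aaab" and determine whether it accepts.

start: ε-closure({0}) = {0,1,2,4}
'a' @ 1: {1,2,3,4,5}  (accept∈set)
'a' @ 2: {1,2,3,4,5}  (accept∈set)
'a' @ 3: {1,2,3,4,5}  (accept∈set)
'b' @ 4: {5}  (accept∈set)
after full input: {5}  (accept=5 in)

Answer: ACCEPT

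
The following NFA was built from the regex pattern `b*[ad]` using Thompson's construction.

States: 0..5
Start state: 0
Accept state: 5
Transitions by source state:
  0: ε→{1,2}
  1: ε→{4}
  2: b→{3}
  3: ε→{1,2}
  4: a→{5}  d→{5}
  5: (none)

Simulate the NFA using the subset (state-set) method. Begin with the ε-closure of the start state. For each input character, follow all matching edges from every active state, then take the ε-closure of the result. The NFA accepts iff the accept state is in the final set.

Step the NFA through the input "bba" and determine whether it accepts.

Answer: ACCEPT

Trace:
S₀ = ε-closure({0}) = {0,1,2,4}
'b' @ 1: {1,2,3,4}
'b' @ 2: {1,2,3,4}
'a' @ 3: {5}  ✓accept
final: {5}; accept 5 in set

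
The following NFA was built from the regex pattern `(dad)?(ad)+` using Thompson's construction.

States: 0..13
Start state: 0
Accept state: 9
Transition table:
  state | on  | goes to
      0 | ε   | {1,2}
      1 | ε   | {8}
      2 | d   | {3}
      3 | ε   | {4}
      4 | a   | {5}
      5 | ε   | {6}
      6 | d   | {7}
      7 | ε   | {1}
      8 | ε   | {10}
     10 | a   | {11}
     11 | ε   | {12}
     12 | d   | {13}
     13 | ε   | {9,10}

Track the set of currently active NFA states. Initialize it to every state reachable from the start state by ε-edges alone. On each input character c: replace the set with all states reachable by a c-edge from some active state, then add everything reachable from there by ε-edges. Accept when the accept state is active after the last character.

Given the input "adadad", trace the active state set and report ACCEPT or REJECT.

S₀ = ε-closure({0}) = {0,1,2,8,10}
'a' @ 1: {11,12}
'd' @ 2: {9,10,13}  [accepting]
'a' @ 3: {11,12}
'd' @ 4: {9,10,13}  [accepting]
'a' @ 5: {11,12}
'd' @ 6: {9,10,13}  [accepting]
end set {9,10,13} — state 9 in

Answer: ACCEPT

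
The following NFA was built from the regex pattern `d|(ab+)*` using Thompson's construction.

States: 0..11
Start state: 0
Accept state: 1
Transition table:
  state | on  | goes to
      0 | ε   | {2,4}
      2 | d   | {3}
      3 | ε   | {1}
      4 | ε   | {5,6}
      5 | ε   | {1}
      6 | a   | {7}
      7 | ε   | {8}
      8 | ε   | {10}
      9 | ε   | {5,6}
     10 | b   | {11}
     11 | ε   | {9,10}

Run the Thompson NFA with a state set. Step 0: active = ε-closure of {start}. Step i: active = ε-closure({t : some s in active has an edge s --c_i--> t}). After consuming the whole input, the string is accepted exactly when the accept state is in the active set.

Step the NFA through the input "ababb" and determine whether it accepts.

start: ε-closure({0}) = {0,1,2,4,5,6}
'a' @ 1: {7,8,10}
'b' @ 2: {1,5,6,9,10,11}  ✓accept
'a' @ 3: {7,8,10}
'b' @ 4: {1,5,6,9,10,11}  ✓accept
'b' @ 5: {1,5,6,9,10,11}  ✓accept
after full input: {1,5,6,9,10,11}  (accept=1 in)

Answer: ACCEPT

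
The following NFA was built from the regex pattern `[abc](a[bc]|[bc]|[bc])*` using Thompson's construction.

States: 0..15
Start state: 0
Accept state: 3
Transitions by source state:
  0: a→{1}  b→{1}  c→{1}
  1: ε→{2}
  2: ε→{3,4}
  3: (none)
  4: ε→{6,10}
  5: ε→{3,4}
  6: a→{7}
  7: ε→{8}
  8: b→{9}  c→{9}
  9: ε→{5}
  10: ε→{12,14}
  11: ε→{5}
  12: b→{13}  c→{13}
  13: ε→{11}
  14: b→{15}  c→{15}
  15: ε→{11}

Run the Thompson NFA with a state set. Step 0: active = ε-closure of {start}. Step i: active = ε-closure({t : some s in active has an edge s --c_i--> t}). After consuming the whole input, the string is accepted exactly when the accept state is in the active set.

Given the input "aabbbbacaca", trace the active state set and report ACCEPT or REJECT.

S₀ = ε-closure({0}) = {0}
'a' @ 1: {1,2,3,4,6,10,12,14}  [accepting]
'a' @ 2: {7,8}
'b' @ 3: {3,4,5,6,9,10,12,14}  [accepting]
'b' @ 4: {3,4,5,6,10,11,12,13,14,15}  [accepting]
'b' @ 5: {3,4,5,6,10,11,12,13,14,15}  [accepting]
'b' @ 6: {3,4,5,6,10,11,12,13,14,15}  [accepting]
'a' @ 7: {7,8}
'c' @ 8: {3,4,5,6,9,10,12,14}  [accepting]
'a' @ 9: {7,8}
'c' @ 10: {3,4,5,6,9,10,12,14}  [accepting]
'a' @ 11: {7,8}
after full input: {7,8}  (accept=3 not in)

Answer: REJECT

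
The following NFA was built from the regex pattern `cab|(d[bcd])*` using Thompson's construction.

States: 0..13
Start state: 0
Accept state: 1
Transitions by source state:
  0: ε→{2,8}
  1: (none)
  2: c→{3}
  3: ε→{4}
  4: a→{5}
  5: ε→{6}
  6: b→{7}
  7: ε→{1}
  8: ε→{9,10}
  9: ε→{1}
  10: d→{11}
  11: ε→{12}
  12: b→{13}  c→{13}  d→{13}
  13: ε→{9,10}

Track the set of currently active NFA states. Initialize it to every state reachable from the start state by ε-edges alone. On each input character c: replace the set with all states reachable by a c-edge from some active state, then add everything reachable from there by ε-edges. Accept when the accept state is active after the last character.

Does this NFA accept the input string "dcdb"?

S₀ = ε-closure({0}) = {0,1,2,8,9,10}
'd' @ 1: {11,12}
'c' @ 2: {1,9,10,13}  ✓accept
'd' @ 3: {11,12}
'b' @ 4: {1,9,10,13}  ✓accept
end set {1,9,10,13} — state 1 in

Answer: ACCEPT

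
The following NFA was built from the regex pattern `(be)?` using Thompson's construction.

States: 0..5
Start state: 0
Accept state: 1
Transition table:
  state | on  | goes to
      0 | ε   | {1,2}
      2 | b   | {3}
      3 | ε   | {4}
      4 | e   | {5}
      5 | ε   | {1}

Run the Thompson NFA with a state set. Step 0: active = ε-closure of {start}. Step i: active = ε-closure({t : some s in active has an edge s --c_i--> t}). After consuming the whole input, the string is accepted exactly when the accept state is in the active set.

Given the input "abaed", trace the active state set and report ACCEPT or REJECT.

start: ε-closure({0}) = {0,1,2}
'a' @ 1: {}  — no active states
rest 'baed' ignored (set empty)
after full input: {}  (accept=1 not in)

Answer: REJECT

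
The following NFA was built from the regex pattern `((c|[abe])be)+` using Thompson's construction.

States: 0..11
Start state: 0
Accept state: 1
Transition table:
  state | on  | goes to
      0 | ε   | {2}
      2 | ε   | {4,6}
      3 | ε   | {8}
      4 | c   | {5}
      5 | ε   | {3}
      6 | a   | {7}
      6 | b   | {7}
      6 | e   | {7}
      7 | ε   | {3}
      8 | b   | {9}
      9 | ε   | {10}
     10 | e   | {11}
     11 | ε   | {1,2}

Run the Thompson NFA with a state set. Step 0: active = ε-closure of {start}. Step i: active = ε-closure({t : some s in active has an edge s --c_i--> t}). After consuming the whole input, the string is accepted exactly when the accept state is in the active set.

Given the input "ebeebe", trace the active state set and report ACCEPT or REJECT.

Answer: ACCEPT

Steps:
start: ε-closure({0}) = {0,2,4,6}
'e' @ 1: {3,7,8}
'b' @ 2: {9,10}
'e' @ 3: {1,2,4,6,11}  [accepting]
'e' @ 4: {3,7,8}
'b' @ 5: {9,10}
'e' @ 6: {1,2,4,6,11}  [accepting]
final: {1,2,4,6,11}; accept 1 in set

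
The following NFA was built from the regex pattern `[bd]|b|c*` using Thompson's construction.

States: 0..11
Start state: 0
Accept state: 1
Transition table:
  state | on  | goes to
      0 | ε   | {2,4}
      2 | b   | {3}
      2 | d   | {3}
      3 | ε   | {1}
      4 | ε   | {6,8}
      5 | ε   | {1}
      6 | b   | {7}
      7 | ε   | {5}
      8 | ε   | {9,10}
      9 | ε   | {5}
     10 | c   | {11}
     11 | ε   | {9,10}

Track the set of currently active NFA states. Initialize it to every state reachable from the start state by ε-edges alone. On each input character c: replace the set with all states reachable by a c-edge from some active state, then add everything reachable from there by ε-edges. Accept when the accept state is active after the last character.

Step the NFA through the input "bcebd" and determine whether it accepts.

Answer: REJECT

Steps:
initial (ε-close {0}): {0,1,2,4,5,6,8,9,10}
'b' @ 1: {1,3,5,7}  (accept∈set)
'c' @ 2: {}  — dead — no transitions
rest 'ebd' ignored (set empty)
after full input: {}  (accept=1 not in)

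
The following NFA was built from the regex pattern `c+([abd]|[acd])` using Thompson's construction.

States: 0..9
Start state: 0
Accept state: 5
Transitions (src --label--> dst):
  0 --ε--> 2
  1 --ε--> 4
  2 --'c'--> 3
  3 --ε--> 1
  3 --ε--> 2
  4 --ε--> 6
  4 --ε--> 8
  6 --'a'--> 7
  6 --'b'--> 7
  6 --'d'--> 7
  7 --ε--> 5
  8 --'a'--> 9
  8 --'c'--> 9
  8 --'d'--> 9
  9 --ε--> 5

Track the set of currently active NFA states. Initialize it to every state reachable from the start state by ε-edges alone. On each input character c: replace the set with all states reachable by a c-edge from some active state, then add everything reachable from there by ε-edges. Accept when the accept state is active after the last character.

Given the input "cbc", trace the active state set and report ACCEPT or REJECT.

initial (ε-close {0}): {0,2}
'c' @ 1: {1,2,3,4,6,8}
'b' @ 2: {5,7}  ✓accept
'c' @ 3: {}  — dead — no transitions
final: {}; accept 5 not in set

Answer: REJECT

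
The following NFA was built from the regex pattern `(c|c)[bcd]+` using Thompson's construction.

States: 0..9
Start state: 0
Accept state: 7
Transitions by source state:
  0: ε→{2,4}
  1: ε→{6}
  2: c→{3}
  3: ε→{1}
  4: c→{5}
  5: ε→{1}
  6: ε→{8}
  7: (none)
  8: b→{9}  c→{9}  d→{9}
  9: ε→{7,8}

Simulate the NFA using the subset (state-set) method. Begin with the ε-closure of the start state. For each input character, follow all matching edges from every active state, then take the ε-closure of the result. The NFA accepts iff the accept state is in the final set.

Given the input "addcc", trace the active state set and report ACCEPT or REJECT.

Answer: REJECT

Derivation:
start: ε-closure({0}) = {0,2,4}
'a' @ 1: {}  — no active states
rest 'ddcc' ignored (set empty)
final: {}; accept 7 not in set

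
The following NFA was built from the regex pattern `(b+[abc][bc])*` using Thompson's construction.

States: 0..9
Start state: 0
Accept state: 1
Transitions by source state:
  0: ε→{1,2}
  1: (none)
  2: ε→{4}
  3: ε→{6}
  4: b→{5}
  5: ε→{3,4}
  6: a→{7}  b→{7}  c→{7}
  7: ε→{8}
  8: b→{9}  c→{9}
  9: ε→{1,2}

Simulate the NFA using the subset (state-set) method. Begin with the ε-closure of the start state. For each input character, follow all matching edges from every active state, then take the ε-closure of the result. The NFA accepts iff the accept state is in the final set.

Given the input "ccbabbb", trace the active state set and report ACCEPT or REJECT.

start: ε-closure({0}) = {0,1,2,4}
'c' @ 1: {}  — no active states
rest 'cbabbb' ignored (set empty)
final: {}; accept 1 not in set

Answer: REJECT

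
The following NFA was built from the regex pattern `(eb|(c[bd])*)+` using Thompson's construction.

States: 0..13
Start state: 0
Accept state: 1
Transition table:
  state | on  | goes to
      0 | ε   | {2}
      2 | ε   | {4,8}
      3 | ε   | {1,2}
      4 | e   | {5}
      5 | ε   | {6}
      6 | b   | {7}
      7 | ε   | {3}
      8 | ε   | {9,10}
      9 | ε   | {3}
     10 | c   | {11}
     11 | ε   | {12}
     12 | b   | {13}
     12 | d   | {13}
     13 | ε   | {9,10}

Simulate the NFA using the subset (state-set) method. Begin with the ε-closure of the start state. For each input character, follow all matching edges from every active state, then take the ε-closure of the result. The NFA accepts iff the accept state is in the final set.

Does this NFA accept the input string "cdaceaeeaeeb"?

S₀ = ε-closure({0}) = {0,1,2,3,4,8,9,10}
'c' @ 1: {11,12}
'd' @ 2: {1,2,3,4,8,9,10,13}  [accepting]
'a' @ 3: {}  — state set empty
rest 'ceaeeaeeb' ignored (set empty)
final: {}; accept 1 not in set

Answer: REJECT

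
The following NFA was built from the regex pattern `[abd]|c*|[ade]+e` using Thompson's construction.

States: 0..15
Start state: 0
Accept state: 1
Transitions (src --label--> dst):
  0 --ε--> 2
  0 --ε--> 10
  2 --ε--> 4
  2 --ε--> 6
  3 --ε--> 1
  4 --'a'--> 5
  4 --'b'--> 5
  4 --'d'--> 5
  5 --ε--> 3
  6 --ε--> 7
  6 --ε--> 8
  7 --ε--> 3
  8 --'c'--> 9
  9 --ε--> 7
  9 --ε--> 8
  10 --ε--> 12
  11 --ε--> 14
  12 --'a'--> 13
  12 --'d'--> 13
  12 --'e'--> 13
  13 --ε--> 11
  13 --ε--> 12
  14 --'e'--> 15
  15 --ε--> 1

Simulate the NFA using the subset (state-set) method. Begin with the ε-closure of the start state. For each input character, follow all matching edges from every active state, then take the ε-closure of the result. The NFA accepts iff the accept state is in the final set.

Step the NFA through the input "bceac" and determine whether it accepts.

start: ε-closure({0}) = {0,1,2,3,4,6,7,8,10,12}
'b' @ 1: {1,3,5}  (accept∈set)
'c' @ 2: {}  — no active states
rest 'eac' ignored (set empty)
final: {}; accept 1 not in set

Answer: REJECT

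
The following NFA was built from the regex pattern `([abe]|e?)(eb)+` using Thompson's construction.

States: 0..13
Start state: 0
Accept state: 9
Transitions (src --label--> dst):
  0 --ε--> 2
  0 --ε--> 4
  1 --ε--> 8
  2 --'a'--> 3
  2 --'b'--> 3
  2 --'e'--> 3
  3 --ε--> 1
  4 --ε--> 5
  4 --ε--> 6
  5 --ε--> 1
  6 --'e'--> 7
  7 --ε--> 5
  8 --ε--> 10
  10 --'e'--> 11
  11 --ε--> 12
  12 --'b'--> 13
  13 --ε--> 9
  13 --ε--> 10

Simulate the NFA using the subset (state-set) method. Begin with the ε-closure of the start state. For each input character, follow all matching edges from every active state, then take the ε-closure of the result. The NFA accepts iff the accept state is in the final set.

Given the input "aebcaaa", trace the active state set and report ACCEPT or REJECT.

S₀ = ε-closure({0}) = {0,1,2,4,5,6,8,10}
'a' @ 1: {1,3,8,10}
'e' @ 2: {11,12}
'b' @ 3: {9,10,13}  ✓accept
'c' @ 4: {}  — state set empty
rest 'aaa' ignored (set empty)
end set {} — state 9 not in

Answer: REJECT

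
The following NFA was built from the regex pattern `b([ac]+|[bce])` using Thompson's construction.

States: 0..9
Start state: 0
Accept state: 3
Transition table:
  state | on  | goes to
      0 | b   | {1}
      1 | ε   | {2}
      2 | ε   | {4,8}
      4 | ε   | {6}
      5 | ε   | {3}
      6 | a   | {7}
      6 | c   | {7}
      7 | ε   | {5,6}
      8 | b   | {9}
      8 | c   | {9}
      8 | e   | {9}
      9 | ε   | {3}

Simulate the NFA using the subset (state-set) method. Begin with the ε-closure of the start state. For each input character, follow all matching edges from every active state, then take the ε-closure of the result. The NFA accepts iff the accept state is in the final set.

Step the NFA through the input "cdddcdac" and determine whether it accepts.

start: ε-closure({0}) = {0}
'c' @ 1: {}  — no active states
rest 'dddcdac' ignored (set empty)
after full input: {}  (accept=3 not in)

Answer: REJECT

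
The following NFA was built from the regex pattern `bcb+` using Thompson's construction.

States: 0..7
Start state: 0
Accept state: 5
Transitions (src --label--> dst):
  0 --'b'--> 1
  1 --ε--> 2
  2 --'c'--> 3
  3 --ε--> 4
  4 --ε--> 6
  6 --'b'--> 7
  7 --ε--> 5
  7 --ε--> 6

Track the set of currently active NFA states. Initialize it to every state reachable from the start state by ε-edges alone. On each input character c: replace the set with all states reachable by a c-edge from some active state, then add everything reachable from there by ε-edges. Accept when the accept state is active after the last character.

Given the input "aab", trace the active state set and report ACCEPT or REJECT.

initial (ε-close {0}): {0}
'a' @ 1: {}  — no active states
rest 'ab' ignored (set empty)
final: {}; accept 5 not in set

Answer: REJECT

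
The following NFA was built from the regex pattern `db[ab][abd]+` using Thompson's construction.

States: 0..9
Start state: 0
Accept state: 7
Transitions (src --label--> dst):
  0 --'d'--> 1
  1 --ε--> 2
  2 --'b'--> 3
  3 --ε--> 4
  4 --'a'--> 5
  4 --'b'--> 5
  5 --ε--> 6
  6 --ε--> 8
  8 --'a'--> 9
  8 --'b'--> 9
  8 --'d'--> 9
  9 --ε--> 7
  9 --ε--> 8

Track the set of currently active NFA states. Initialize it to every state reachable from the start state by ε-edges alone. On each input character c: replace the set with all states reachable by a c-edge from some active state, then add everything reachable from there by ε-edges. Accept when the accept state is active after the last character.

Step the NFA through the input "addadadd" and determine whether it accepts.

Answer: REJECT

Derivation:
start: ε-closure({0}) = {0}
'a' @ 1: {}  — dead — no transitions
rest 'ddadadd' ignored (set empty)
end set {} — state 7 not in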